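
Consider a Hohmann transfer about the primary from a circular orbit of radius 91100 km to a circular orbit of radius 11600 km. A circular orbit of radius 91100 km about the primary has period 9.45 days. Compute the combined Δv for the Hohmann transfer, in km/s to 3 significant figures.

Δv = 1.02 km/s

From Kepler's third law T² = 4π²r³/μ at r = 91100 km, T = 9.45 days = 9.45 × 86400 s = 8.1648×10^5 s: μ = 4π²r³/T² = 44773.8 km³/s².
The Hohmann ellipse has a_t = (r₁ + r₂)/2 = 51350 km.
Circular speed at r₁: v₁ = √(μ/r₁) = √(44773.8/91100) = 0.7011 km/s.
Transfer-orbit speed at r₁ (vis-viva equation): v_a = √[μ(2/r₁ − 1/a_t)] = 0.3332 km/s.
First burn Δv₁ = |v_a − v₁| = 0.3679 km/s.
Circular speed at r₂: v₂ = √(μ/r₂) = 1.9646 km/s.
Transfer-orbit speed at r₂: v_p = √[μ(2/r₂ − 1/a_t)] = 2.6168 km/s.
Second burn Δv₂ = |v₂ − v_p| = 0.6522 km/s.
Δv = Δv₁ + Δv₂ = 0.3679 + 0.6522 = 1.020 km/s.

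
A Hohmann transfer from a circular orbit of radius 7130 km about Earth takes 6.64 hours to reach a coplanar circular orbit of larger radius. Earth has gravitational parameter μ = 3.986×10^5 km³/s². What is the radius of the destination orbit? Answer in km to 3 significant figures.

r₂ = 49800 km

Transfer time t = 6.64 hours = 23904 s, and t = π√(a_t³/μ).
So a_t = (μ t²/π²)^(1/3) = (3.986×10^5 × (23904)² / π²)^(1/3) = 28470 km.
Since a_t = (r₁ + r₂)/2, r₂ = 2a_t − r₁ = 2×28470 − 7130 = 49810 km.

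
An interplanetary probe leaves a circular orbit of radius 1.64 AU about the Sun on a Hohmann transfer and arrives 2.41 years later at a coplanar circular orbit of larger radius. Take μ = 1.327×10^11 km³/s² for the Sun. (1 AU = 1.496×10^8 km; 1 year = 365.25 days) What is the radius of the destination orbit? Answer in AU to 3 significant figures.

In km: r₁ = 1.64 × 1.496×10^8 = 2.45344×10^8 km.
Transfer time t = 2.41 years × 365.25 × 86400 s = 7.6053816×10^7 s, and t = π√(a_t³/μ).
So a_t = (μ t²/π²)^(1/3) = (1.327×10^11 × (7.6053816×10^7)² / π²)^(1/3) = 4.2685×10^8 km.
Since a_t = (r₁ + r₂)/2, r₂ = 2a_t − r₁ = 2×4.2685×10^8 − 2.45344×10^8 = 6.08356×10^8 km.
In AU: r₂ = 6.08356×10^8 / 1.496×10^8 = 4.07 AU.

r₂ = 4.07 AU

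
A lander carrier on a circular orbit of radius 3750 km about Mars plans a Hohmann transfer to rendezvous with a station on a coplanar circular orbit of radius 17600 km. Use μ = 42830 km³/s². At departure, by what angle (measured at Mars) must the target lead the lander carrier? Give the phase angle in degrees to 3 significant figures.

φ = 95.0°

The Hohmann ellipse has a_t = (r₁ + r₂)/2 = 10675 km.
Transfer time t = π√(a_t³/μ) = 16740 s.
Target angular speed ω₂ = √(μ/r₂³) = 8.863×10^-5 rad/s.
Angle swept by the target during transfer: ω₂·t = 1.484 rad = 85.03°.
The lander carrier traverses 180° on the transfer ellipse, so the target must lead by 180° − 85.03° = 95.0°.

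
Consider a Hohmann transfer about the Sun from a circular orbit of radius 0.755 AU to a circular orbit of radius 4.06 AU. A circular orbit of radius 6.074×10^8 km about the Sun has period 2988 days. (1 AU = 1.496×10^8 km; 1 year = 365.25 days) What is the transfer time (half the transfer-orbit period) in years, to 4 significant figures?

t = 1.868 years

From Kepler's third law T² = 4π²r³/μ at r = 6.074×10^8 km, T = 2988 days = 2988 × 86400 s = 2.581632×10^8 s: μ = 4π²r³/T² = 1.32738×10^11 km³/s².
In km: r₁ = 0.755 × 1.496×10^8 = 1.12948×10^8 km; r₂ = 4.06 × 1.496×10^8 = 6.07376×10^8 km.
Semi-major axis of the transfer orbit: a_t = (1.12948×10^8 + 6.07376×10^8)/2 = 3.60162×10^8 km.
Half the transfer-orbit period gives t = π√(a_t³/μ) = 5.894×10^7 s.
Converting: 5.894×10^7 s ÷ 3.15576×10^7 s/year (365.25 × 86400) = 1.868 years.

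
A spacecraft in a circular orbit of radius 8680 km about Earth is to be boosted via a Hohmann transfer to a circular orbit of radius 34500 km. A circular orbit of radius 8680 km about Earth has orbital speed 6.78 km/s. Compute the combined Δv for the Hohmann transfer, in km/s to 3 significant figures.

Δv = 3.04 km/s

From the circular-orbit relation v² = μ/r at r = 8680 km: μ = v²r = (6.78)² × 8680 = 3.99006×10^5 km³/s².
The Hohmann ellipse has a_t = (r₁ + r₂)/2 = 21590 km.
Circular speed at r₁: v₁ = √(μ/r₁) = √(3.99006×10^5/8680) = 6.780 km/s.
On the transfer ellipse at r₁, vis-viva gives v_p = √[μ(2/r₁ − 1/a_t)] = 8.571 km/s.
First burn Δv₁ = |v_p − v₁| = 1.791 km/s.
At r₂, v₂ = √(μ/r₂) = 3.40079 km/s.
Transfer-orbit speed at r₂: v_a = √[μ(2/r₂ − 1/a_t)] = 2.15632 km/s.
Second burn Δv₂ = |v₂ − v_a| = 1.244 km/s.
Total Δv = Δv₁ + Δv₂ = 3.035 km/s.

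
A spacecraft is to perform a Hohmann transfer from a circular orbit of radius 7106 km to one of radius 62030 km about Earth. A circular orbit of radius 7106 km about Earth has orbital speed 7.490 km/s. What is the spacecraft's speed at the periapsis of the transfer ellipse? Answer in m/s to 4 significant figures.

From the circular-orbit relation v² = μ/r at r = 7106 km: μ = v²r = (7.490)² × 7106 = 3.98647×10^5 km³/s².
The Hohmann ellipse has a_t = (r₁ + r₂)/2 = 34568 km.
The periapsis of the transfer ellipse is at r = 7106 km.
Applying v² = μ(2/r − 1/a_t): v = 10.03 km/s.

v = 10030 m/s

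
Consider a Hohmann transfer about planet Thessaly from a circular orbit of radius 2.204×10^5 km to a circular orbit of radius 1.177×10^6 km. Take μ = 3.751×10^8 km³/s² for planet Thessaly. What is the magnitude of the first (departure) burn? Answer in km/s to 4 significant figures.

Δv₁ = 12.29 km/s

Transfer-ellipse semi-major axis a_t = (r₁ + r₂)/2 = (2.204×10^5 + 1.177×10^6)/2 = 6.987×10^5 km.
Circular speed at r = 2.204×10^5 km: v_c = √(μ/r) = 41.25 km/s.
Vis-viva on the transfer ellipse at r = 2.204×10^5 km gives v_t = √[μ(2/r − 1/a_t)] = 53.54 km/s.
Δv₁ = |v_t − v_c| = |53.54 − 41.25| = 12.29 km/s.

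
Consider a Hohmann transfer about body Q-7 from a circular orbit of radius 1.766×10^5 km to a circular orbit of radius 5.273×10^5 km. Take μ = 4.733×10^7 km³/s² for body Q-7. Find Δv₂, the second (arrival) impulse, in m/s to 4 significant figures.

Transfer-ellipse semi-major axis a_t = (r₁ + r₂)/2 = (1.766×10^5 + 5.273×10^5)/2 = 3.5195×10^5 km.
Circular speed at r = 5.273×10^5 km: v_c = √(μ/r) = 9.474 km/s.
Transfer-orbit speed at the same r (vis-viva, a = a_t): v_t = √[μ(2/r − 1/a_t)] = 6.711 km/s.
Δv₂ = |v_t − v_c| = |6.711 − 9.474| = 2.763 km/s.

Δv₂ = 2763 m/s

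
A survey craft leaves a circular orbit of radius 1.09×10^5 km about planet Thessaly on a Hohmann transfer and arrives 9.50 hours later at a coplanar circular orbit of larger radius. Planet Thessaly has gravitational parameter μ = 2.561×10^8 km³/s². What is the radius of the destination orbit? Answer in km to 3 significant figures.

r₂ = 5.15×10^5 km

Transfer time t = 9.50 hours = 34200 s, and t = π√(a_t³/μ).
So a_t = (μ t²/π²)^(1/3) = (2.561×10^8 × (34200)² / π²)^(1/3) = 3.1193×10^5 km.
Since a_t = (r₁ + r₂)/2, r₂ = 2a_t − r₁ = 2×3.1193×10^5 − 1.090×10^5 = 5.1486×10^5 km.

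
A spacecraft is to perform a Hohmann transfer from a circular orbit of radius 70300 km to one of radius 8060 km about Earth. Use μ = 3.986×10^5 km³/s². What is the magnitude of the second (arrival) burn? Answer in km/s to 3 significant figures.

The Hohmann ellipse has a_t = (r₁ + r₂)/2 = 39180 km.
Circular speed at r = 8060 km: v_c = √(μ/r) = 7.032 km/s.
Vis-viva on the transfer ellipse at r = 8060 km gives v_t = √[μ(2/r − 1/a_t)] = 9.420 km/s.
Δv₂ = |v_t − v_c| = |9.420 − 7.032| = 2.388 km/s.

Δv₂ = 2.39 km/s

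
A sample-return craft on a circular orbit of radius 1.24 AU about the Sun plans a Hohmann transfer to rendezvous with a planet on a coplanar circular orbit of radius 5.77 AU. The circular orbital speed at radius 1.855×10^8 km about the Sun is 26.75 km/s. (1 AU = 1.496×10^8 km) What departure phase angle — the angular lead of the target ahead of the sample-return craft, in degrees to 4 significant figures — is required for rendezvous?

φ = 94.78°

From the circular-orbit relation v² = μ/r at r = 1.855×10^8 km: μ = v²r = (26.75)² × 1.855×10^8 = 1.32737×10^11 km³/s².
In km: r₁ = 1.24 × 1.496×10^8 = 1.85504×10^8 km; r₂ = 5.77 × 1.496×10^8 = 8.63192×10^8 km.
The Hohmann ellipse has a_t = (r₁ + r₂)/2 = 5.24348×10^8 km.
The half-period of the transfer ellipse is t = π√(a_t³/μ) = 1.03534×10^8 s.
Target angular speed ω₂ = √(μ/r₂³) = 1.43660×10^-8 rad/s.
Angle swept by the target during transfer: ω₂·t = 1.4874 rad = 85.22°.
The sample-return craft traverses 180° on the transfer ellipse, so the target must lead by 180° − 85.22° = 94.78°.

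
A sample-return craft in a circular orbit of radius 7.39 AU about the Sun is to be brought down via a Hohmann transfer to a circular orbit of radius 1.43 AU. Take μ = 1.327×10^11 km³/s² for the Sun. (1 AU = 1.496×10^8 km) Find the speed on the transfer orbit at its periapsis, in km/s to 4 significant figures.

v = 32.24 km/s

In km: r₁ = 7.39 × 1.496×10^8 = 1.105544×10^9 km; r₂ = 1.43 × 1.496×10^8 = 2.13928×10^8 km.
Semi-major axis of the transfer orbit: a_t = (1.105544×10^9 + 2.13928×10^8)/2 = 6.59736×10^8 km.
The periapsis of the transfer ellipse is at r = 2.13928×10^8 km.
Applying v² = μ(2/r − 1/a_t): v = 32.24 km/s.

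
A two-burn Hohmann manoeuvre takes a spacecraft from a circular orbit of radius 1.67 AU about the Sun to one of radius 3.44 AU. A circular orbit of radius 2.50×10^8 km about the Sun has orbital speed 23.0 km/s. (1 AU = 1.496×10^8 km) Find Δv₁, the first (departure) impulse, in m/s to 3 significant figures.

From the circular-orbit relation v² = μ/r at r = 2.50×10^8 km: μ = v²r = (23.0)² × 2.50×10^8 = 1.32250×10^11 km³/s².
In km: r₁ = 1.67 × 1.496×10^8 = 2.49832×10^8 km; r₂ = 3.44 × 1.496×10^8 = 5.14624×10^8 km.
Semi-major axis of the transfer orbit: a_t = (2.49832×10^8 + 5.14624×10^8)/2 = 3.82228×10^8 km.
Circular speed at r = 2.49832×10^8 km: v_c = √(μ/r) = 23.008 km/s.
Transfer-orbit speed at the same r (vis-viva, a = a_t): v_t = √[μ(2/r − 1/a_t)] = 26.697 km/s.
Δv₁ = |v_t − v_c| = |26.697 − 23.008| = 3.689 km/s.

Δv₁ = 3690 m/s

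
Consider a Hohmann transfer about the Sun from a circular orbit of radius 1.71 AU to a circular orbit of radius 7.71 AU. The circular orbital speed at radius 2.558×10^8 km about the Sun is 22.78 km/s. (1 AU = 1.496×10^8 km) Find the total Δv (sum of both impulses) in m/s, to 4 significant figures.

Δv = 10630 m/s

From the circular-orbit relation v² = μ/r at r = 2.558×10^8 km: μ = v²r = (22.78)² × 2.558×10^8 = 1.32742×10^11 km³/s².
In km: r₁ = 1.71 × 1.496×10^8 = 2.55816×10^8 km; r₂ = 7.71 × 1.496×10^8 = 1.153416×10^9 km.
The Hohmann ellipse has a_t = (r₁ + r₂)/2 = 7.04616×10^8 km.
Circular speed at r₁: v₁ = √(μ/r₁) = √(1.32742×10^11/2.55816×10^8) = 22.7793 km/s.
On the transfer ellipse at r₁, v² = μ(2/r − 1/a) gives v_p = √[μ(2/r₁ − 1/a_t)] = 29.1445 km/s.
First burn Δv₁ = |v_p − v₁| = 6.365 km/s.
At r₂, v₂ = √(μ/r₂) = 10.728 km/s.
Transfer-orbit speed at r₂: v_a = √[μ(2/r₂ − 1/a_t)] = 6.4640 km/s.
Second burn Δv₂ = |v₂ − v_a| = 4.264 km/s.
Total Δv = Δv₁ + Δv₂ = 10.63 km/s.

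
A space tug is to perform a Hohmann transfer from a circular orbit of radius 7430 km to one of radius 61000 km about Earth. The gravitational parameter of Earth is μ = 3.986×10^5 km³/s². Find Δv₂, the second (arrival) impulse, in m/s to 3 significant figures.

Δv₂ = 1370 m/s

Transfer-ellipse semi-major axis a_t = (r₁ + r₂)/2 = (7430 + 61000)/2 = 34215 km.
On the circular orbit at r = 61000 km, v_c = √(μ/r) = 2.556 km/s.
Transfer-orbit speed at the same r (vis-viva, a = a_t): v_t = √[μ(2/r − 1/a_t)] = 1.191 km/s.
Δv₂ = |v_t − v_c| = |1.191 − 2.556| = 1.365 km/s.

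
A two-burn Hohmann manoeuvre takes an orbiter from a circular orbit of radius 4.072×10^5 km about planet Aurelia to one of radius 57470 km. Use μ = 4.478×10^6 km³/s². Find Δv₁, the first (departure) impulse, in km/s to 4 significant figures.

The Hohmann ellipse has a_t = (r₁ + r₂)/2 = 2.32335×10^5 km.
Circular speed at r = 4.072×10^5 km: v_c = √(μ/r) = 3.316 km/s.
Vis-viva on the transfer ellipse at r = 4.072×10^5 km gives v_t = √[μ(2/r − 1/a_t)] = 1.649 km/s.
Δv₁ = |v_t − v_c| = |1.649 − 3.316| = 1.667 km/s.

Δv₁ = 1.667 km/s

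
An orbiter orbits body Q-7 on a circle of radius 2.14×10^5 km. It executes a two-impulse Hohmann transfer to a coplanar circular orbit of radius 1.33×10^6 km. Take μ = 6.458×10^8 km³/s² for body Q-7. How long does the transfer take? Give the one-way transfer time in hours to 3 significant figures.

The Hohmann ellipse has a_t = (r₁ + r₂)/2 = 7.720×10^5 km.
Transfer time t = π√(a_t³/μ) = π√((7.720×10^5)³ / 6.458×10^8) = 83850 s.
Converting: 83850 s ÷ 3600 s/hour = 23.3 hours.

t = 23.3 hours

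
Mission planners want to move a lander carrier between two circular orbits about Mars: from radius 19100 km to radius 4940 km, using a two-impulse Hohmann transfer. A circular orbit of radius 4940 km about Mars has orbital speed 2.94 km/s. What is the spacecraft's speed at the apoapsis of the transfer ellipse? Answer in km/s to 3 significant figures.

v = 0.959 km/s

From the circular-orbit relation v² = μ/r at r = 4940 km: μ = v²r = (2.94)² × 4940 = 42699.4 km³/s².
Semi-major axis of the transfer orbit: a_t = (19100 + 4940)/2 = 12020 km.
The apoapsis of the transfer ellipse is at r = 19100 km.
Vis-viva: v = √[μ(2/r − 1/a_t)] = √[42699.4 × (2/19100 − 1/12020)] = 0.9585 km/s.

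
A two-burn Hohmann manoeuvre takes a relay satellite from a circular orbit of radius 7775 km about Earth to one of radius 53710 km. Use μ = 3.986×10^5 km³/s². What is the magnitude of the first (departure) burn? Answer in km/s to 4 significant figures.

Δv₁ = 2.304 km/s

The Hohmann ellipse has a_t = (r₁ + r₂)/2 = 30742.5 km.
Circular speed at r = 7775 km: v_c = √(μ/r) = 7.160 km/s.
Vis-viva on the transfer ellipse at r = 7775 km gives v_t = √[μ(2/r − 1/a_t)] = 9.464 km/s.
Δv₁ = |v_t − v_c| = |9.464 − 7.160| = 2.304 km/s.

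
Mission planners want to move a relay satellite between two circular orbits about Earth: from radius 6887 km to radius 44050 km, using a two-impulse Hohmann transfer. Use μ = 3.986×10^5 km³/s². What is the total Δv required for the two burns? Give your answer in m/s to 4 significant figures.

The Hohmann ellipse has a_t = (r₁ + r₂)/2 = 25468.5 km.
Circular speed at r₁: v₁ = √(μ/r₁) = √(3.986×10^5/6887) = 7.6077 km/s.
Transfer-orbit speed at r₁ (v² = μ(2/r − 1/a)): v_p = √[μ(2/r₁ − 1/a_t)] = 10.005 km/s.
First burn Δv₁ = |v_p − v₁| = 2.397 km/s.
Circular speed at r₂: v₂ = √(μ/r₂) = 3.008 km/s.
Transfer-orbit speed at r₂: v_a = √[μ(2/r₂ − 1/a_t)] = 1.564 km/s.
Second burn Δv₂ = |v₂ − v_a| = 1.444 km/s.
Total Δv = Δv₁ + Δv₂ = 3.841 km/s.

Δv = 3841 m/s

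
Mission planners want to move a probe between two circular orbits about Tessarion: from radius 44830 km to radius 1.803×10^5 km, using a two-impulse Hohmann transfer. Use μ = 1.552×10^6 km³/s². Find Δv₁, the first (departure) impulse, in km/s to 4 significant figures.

Δv₁ = 1.563 km/s

Semi-major axis of the transfer orbit: a_t = (44830 + 1.803×10^5)/2 = 1.12565×10^5 km.
Circular speed at r = 44830 km: v_c = √(μ/r) = 5.884 km/s.
Vis-viva on the transfer ellipse at r = 44830 km gives v_t = √[μ(2/r − 1/a_t)] = 7.447 km/s.
Δv₁ = |v_t − v_c| = |7.447 − 5.884| = 1.563 km/s.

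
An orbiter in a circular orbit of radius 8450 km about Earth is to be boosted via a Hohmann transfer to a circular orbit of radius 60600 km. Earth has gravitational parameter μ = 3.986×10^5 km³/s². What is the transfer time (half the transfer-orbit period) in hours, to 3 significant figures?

t = 8.87 hours

Transfer-ellipse semi-major axis a_t = (r₁ + r₂)/2 = (8450 + 60600)/2 = 34525 km.
By Kepler's third law the transfer-orbit period is T = 2π√(a_t³/μ), so t = T/2 = 31920 s.
Converting: 31920 s ÷ 3600 s/hour = 8.87 hours.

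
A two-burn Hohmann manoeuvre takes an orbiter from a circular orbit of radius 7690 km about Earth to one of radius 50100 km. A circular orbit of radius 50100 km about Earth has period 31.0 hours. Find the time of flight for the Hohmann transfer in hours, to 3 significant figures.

From Kepler's third law T² = 4π²r³/μ at r = 50100 km, T = 31.0 hours = 31.0 × 3600 s = 1.116×10^5 s: μ = 4π²r³/T² = 3.98607×10^5 km³/s².
Semi-major axis of the transfer orbit: a_t = (7690 + 50100)/2 = 28895 km.
Half the transfer-orbit period gives t = π√(a_t³/μ) = 24440 s.
Converting: 24440 s ÷ 3600 s/hour = 6.79 hours.

t = 6.79 hours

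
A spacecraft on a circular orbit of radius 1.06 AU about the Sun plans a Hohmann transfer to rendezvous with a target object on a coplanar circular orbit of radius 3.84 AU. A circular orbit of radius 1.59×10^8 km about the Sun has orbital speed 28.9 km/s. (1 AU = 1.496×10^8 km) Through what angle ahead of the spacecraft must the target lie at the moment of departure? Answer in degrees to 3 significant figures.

From the circular-orbit relation v² = μ/r at r = 1.59×10^8 km: μ = v²r = (28.9)² × 1.59×10^8 = 1.32798×10^11 km³/s².
In km: r₁ = 1.06 × 1.496×10^8 = 1.58576×10^8 km; r₂ = 3.84 × 1.496×10^8 = 5.74464×10^8 km.
Transfer-ellipse semi-major axis a_t = (r₁ + r₂)/2 = (1.58576×10^8 + 5.74464×10^8)/2 = 3.6652×10^8 km.
Transfer time t = π√(a_t³/μ) = 6.049×10^7 s.
The target's mean motion on its circular orbit is ω₂ = √(μ/r₂³) = 2.647×10^-8 rad/s.
Angle swept by the target during transfer: ω₂·t = 1.601 rad = 91.73°.
Arrival is 180° from departure on the ellipse, so φ = 180° − 91.73° = 88.3°.

φ = 88.3°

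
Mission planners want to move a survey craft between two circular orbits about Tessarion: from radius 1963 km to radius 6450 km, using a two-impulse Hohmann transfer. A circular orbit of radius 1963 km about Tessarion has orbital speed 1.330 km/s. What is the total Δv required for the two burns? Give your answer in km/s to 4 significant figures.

From the circular-orbit relation v² = μ/r at r = 1963 km: μ = v²r = (1.330)² × 1963 = 3472.35 km³/s².
The Hohmann ellipse has a_t = (r₁ + r₂)/2 = 4206.5 km.
Circular speed at r₁: v₁ = √(μ/r₁) = √(3472.35/1963) = 1.3300 km/s.
On the transfer ellipse at r₁, vis-viva equation gives v_p = √[μ(2/r₁ − 1/a_t)] = 1.6469 km/s.
First burn Δv₁ = |v_p − v₁| = 0.3169 km/s.
At r₂, v₂ = √(μ/r₂) = 0.7337 km/s.
Transfer-orbit speed at r₂: v_a = √[μ(2/r₂ − 1/a_t)] = 0.5012 km/s.
Second burn Δv₂ = |v₂ − v_a| = 0.2325 km/s.
Δv = Δv₁ + Δv₂ = 0.3169 + 0.2325 = 0.5494 km/s.

Δv = 0.5494 km/s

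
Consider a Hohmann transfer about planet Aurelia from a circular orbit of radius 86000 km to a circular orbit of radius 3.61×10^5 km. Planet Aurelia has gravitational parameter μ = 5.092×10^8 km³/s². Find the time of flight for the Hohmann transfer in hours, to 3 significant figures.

t = 4.09 hours

Transfer-ellipse semi-major axis a_t = (r₁ + r₂)/2 = (86000 + 3.610×10^5)/2 = 2.235×10^5 km.
By Kepler's third law the transfer-orbit period is T = 2π√(a_t³/μ), so t = T/2 = 14710 s.
Converting: 14710 s ÷ 3600 s/hour = 4.09 hours.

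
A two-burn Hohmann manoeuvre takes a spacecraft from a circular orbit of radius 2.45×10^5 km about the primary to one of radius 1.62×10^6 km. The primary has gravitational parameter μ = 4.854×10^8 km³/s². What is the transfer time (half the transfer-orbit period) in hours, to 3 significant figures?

t = 35.7 hours

Semi-major axis of the transfer orbit: a_t = (2.450×10^5 + 1.620×10^6)/2 = 9.325×10^5 km.
By Kepler's third law the transfer-orbit period is T = 2π√(a_t³/μ), so t = T/2 = 1.284×10^5 s.
Converting: 1.284×10^5 s ÷ 3600 s/hour = 35.7 hours.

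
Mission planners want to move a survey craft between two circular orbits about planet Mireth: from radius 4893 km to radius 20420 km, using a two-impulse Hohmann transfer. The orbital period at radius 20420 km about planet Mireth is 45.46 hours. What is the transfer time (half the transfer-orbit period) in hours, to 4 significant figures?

t = 11.09 hours

From Kepler's third law T² = 4π²r³/μ at r = 20420 km, T = 45.46 hours = 45.46 × 3600 s = 1.63656×10^5 s: μ = 4π²r³/T² = 12550.6 km³/s².
Semi-major axis of the transfer orbit: a_t = (4893 + 20420)/2 = 12656.5 km.
By Kepler's third law the transfer-orbit period is T = 2π√(a_t³/μ), so t = T/2 = 39930 s.
Converting: 39930 s ÷ 3600 s/hour = 11.09 hours.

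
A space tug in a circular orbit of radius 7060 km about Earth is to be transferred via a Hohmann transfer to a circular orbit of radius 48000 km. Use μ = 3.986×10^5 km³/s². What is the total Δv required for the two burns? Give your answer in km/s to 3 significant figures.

The Hohmann ellipse has a_t = (r₁ + r₂)/2 = 27530 km.
Circular speed at r₁: v₁ = √(μ/r₁) = √(3.986×10^5/7060) = 7.514 km/s.
On the transfer ellipse at r₁, vis-viva equation gives v_p = √[μ(2/r₁ − 1/a_t)] = 9.922 km/s.
First burn Δv₁ = |v_p − v₁| = 2.408 km/s.
At r₂, v₂ = √(μ/r₂) = 2.8817 km/s.
Transfer-orbit speed at r₂: v_a = √[μ(2/r₂ − 1/a_t)] = 1.4593 km/s.
Second burn Δv₂ = |v₂ − v_a| = 1.422 km/s.
Total Δv = Δv₁ + Δv₂ = 3.830 km/s.

Δv = 3.83 km/s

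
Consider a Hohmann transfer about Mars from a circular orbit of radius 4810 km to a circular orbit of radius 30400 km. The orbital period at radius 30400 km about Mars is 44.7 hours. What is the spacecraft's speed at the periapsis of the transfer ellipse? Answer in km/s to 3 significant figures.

v = 3.92 km/s

From Kepler's third law T² = 4π²r³/μ at r = 30400 km, T = 44.7 hours = 44.7 × 3600 s = 1.6092×10^5 s: μ = 4π²r³/T² = 42831.2 km³/s².
The Hohmann ellipse has a_t = (r₁ + r₂)/2 = 17605 km.
The periapsis of the transfer ellipse is at r = 4810 km.
Applying v² = μ(2/r − 1/a_t): v = 3.921 km/s.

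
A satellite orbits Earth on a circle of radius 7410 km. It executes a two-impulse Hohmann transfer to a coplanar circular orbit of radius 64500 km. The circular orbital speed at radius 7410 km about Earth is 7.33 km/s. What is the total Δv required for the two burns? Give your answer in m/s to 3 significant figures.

Δv = 3840 m/s

From the circular-orbit relation v² = μ/r at r = 7410 km: μ = v²r = (7.33)² × 7410 = 3.98131×10^5 km³/s².
Transfer-ellipse semi-major axis a_t = (r₁ + r₂)/2 = (7410 + 64500)/2 = 35955 km.
Circular speed at r₁: v₁ = √(μ/r₁) = √(3.98131×10^5/7410) = 7.3300 km/s.
Transfer-orbit speed at r₁ (v² = μ(2/r − 1/a)): v_p = √[μ(2/r₁ − 1/a_t)] = 9.8176 km/s.
First burn Δv₁ = |v_p − v₁| = 2.4876 km/s.
Circular speed at r₂: v₂ = √(μ/r₂) = 2.4845 km/s.
Transfer-orbit speed at r₂: v_a = √[μ(2/r₂ − 1/a_t)] = 1.1279 km/s.
Second burn Δv₂ = |v₂ − v_a| = 1.3566 km/s.
Total Δv = Δv₁ + Δv₂ = 3.844 km/s.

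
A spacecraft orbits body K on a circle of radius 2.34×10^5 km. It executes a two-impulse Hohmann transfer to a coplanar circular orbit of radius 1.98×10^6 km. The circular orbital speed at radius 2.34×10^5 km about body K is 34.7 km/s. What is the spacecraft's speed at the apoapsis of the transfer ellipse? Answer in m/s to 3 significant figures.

v = 5480 m/s

From the circular-orbit relation v² = μ/r at r = 2.34×10^5 km: μ = v²r = (34.7)² × 2.34×10^5 = 2.81757×10^8 km³/s².
Transfer-ellipse semi-major axis a_t = (r₁ + r₂)/2 = (2.340×10^5 + 1.980×10^6)/2 = 1.107×10^6 km.
The apoapsis of the transfer ellipse is at r = 1.980×10^6 km.
From the vis-viva equation, v = √[μ(2/r − 1/a_t)] = 5.485 km/s.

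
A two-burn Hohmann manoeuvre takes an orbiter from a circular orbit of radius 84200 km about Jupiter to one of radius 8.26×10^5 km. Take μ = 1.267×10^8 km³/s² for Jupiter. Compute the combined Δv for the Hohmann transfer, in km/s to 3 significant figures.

Δv = 20.5 km/s

Transfer-ellipse semi-major axis a_t = (r₁ + r₂)/2 = (84200 + 8.260×10^5)/2 = 4.551×10^5 km.
At r₁ the circular-orbit speed is v₁ = √(μ/r₁) = 38.79 km/s.
Transfer-orbit speed at r₁ (v² = μ(2/r − 1/a)): v_p = √[μ(2/r₁ − 1/a_t)] = 52.26 km/s.
First burn Δv₁ = |v_p − v₁| = 13.47 km/s.
At r₂, v₂ = √(μ/r₂) = 12.385 km/s.
Transfer-orbit speed at r₂: v_a = √[μ(2/r₂ − 1/a_t)] = 5.3272 km/s.
Second burn Δv₂ = |v₂ − v_a| = 7.058 km/s.
Δv = Δv₁ + Δv₂ = 13.47 + 7.058 = 20.53 km/s.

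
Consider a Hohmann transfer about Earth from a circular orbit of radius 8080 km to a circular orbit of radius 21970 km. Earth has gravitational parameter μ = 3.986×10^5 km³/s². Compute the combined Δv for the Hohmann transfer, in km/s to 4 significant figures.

Δv = 2.605 km/s

Semi-major axis of the transfer orbit: a_t = (8080 + 21970)/2 = 15025 km.
At r₁ the circular-orbit speed is v₁ = √(μ/r₁) = 7.0237 km/s.
Transfer-orbit speed at r₁ (vis-viva equation): v_p = √[μ(2/r₁ − 1/a_t)] = 8.4932 km/s.
First burn Δv₁ = |v_p − v₁| = 1.4695 km/s.
Circular speed at r₂: v₂ = √(μ/r₂) = 4.2595 km/s.
Transfer-orbit speed at r₂: v_a = √[μ(2/r₂ − 1/a_t)] = 3.1236 km/s.
Second burn Δv₂ = |v₂ − v_a| = 1.1359 km/s.
Δv = Δv₁ + Δv₂ = 1.4695 + 1.1359 = 2.605 km/s.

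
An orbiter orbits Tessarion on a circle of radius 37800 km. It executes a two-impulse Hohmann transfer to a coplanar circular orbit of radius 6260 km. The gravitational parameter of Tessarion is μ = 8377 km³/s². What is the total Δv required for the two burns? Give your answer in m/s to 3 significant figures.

Transfer-ellipse semi-major axis a_t = (r₁ + r₂)/2 = (37800 + 6260)/2 = 22030 km.
At r₁ the circular-orbit speed is v₁ = √(μ/r₁) = 0.47076 km/s.
On the transfer ellipse at r₁, v² = μ(2/r − 1/a) gives v_a = √[μ(2/r₁ − 1/a_t)] = 0.25094 km/s.
First burn Δv₁ = |v_a − v₁| = 0.2198 km/s.
Circular speed at r₂: v₂ = √(μ/r₂) = 1.1568 km/s.
Transfer-orbit speed at r₂: v_p = √[μ(2/r₂ − 1/a_t)] = 1.5153 km/s.
Second burn Δv₂ = |v₂ − v_p| = 0.3585 km/s.
Δv = Δv₁ + Δv₂ = 0.2198 + 0.3585 = 0.5783 km/s.

Δv = 578 m/s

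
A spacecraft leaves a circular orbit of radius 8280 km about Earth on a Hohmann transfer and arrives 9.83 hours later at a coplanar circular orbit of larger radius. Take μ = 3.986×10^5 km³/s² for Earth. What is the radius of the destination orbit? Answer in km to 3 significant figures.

r₂ = 65700 km

Transfer time t = 9.83 hours = 35388 s, and t = π√(a_t³/μ).
So a_t = (μ t²/π²)^(1/3) = (3.986×10^5 × (35388)² / π²)^(1/3) = 36981 km.
Since a_t = (r₁ + r₂)/2, r₂ = 2a_t − r₁ = 2×36981 − 8280 = 65682 km.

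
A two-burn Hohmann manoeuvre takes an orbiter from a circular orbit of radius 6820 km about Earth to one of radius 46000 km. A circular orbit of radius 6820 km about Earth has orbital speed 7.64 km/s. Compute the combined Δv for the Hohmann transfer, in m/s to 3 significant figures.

Δv = 3890 m/s

From the circular-orbit relation v² = μ/r at r = 6820 km: μ = v²r = (7.64)² × 6820 = 3.98081×10^5 km³/s².
Semi-major axis of the transfer orbit: a_t = (6820 + 46000)/2 = 26410 km.
At r₁ the circular-orbit speed is v₁ = √(μ/r₁) = 7.6400 km/s.
On the transfer ellipse at r₁, v² = μ(2/r − 1/a) gives v_p = √[μ(2/r₁ − 1/a_t)] = 10.083 km/s.
First burn Δv₁ = |v_p − v₁| = 2.443 km/s.
Circular speed at r₂: v₂ = √(μ/r₂) = 2.942 km/s.
Transfer-orbit speed at r₂: v_a = √[μ(2/r₂ − 1/a_t)] = 1.495 km/s.
Second burn Δv₂ = |v₂ − v_a| = 1.447 km/s.
Δv = Δv₁ + Δv₂ = 2.443 + 1.447 = 3.890 km/s.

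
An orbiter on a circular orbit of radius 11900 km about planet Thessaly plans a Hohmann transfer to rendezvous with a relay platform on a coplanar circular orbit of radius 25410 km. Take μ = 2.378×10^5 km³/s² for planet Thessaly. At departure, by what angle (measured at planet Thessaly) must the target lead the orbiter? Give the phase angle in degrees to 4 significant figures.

Semi-major axis of the transfer orbit: a_t = (11900 + 25410)/2 = 18655 km.
The half-period of the transfer ellipse is t = π√(a_t³/μ) = 16415 s.
The target's mean motion on its circular orbit is ω₂ = √(μ/r₂³) = 1.2039×10^-4 rad/s.
Angle swept by the target during transfer: ω₂·t = 1.9762 rad = 113.23°.
The orbiter traverses 180° on the transfer ellipse, so the target must lead by 180° − 113.23° = 66.77°.

φ = 66.77°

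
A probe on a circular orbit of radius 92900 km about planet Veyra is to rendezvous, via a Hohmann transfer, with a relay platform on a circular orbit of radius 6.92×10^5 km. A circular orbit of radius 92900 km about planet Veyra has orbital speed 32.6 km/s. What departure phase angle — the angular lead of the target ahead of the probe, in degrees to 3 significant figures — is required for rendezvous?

From the circular-orbit relation v² = μ/r at r = 92900 km: μ = v²r = (32.6)² × 92900 = 9.87304×10^7 km³/s².
The Hohmann ellipse has a_t = (r₁ + r₂)/2 = 3.9245×10^5 km.
Transfer time t = π√(a_t³/μ) = 77732.2 s.
Target angular speed ω₂ = √(μ/r₂³) = 1.72610×10^-5 rad/s.
Angle swept by the target during transfer: ω₂·t = 1.34174 rad = 76.88°.
The probe traverses 180° on the transfer ellipse, so the target must lead by 180° − 76.88° = 103°.

φ = 103°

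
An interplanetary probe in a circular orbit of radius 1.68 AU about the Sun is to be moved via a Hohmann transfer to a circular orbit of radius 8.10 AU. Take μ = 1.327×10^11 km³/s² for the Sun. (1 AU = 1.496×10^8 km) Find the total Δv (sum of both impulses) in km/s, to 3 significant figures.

Δv = 10.9 km/s

In km: r₁ = 1.68 × 1.496×10^8 = 2.51328×10^8 km; r₂ = 8.10 × 1.496×10^8 = 1.21176×10^9 km.
Transfer-ellipse semi-major axis a_t = (r₁ + r₂)/2 = (2.51328×10^8 + 1.21176×10^9)/2 = 7.31544×10^8 km.
Circular speed at r₁: v₁ = √(μ/r₁) = √(1.327×10^11/2.51328×10^8) = 22.9781 km/s.
On the transfer ellipse at r₁, vis-viva gives v_p = √[μ(2/r₁ − 1/a_t)] = 29.5735 km/s.
First burn Δv₁ = |v_p − v₁| = 6.595 km/s.
Circular speed at r₂: v₂ = √(μ/r₂) = 10.465 km/s.
Transfer-orbit speed at r₂: v_a = √[μ(2/r₂ − 1/a_t)] = 6.1338 km/s.
Second burn Δv₂ = |v₂ − v_a| = 4.331 km/s.
Total Δv = Δv₁ + Δv₂ = 10.93 km/s.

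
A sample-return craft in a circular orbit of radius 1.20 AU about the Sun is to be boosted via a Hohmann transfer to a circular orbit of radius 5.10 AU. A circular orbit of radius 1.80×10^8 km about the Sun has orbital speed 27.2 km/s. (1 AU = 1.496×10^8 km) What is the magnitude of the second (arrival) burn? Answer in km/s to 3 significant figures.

Δv₂ = 5.06 km/s

From the circular-orbit relation v² = μ/r at r = 1.80×10^8 km: μ = v²r = (27.2)² × 1.80×10^8 = 1.33171×10^11 km³/s².
In km: r₁ = 1.20 × 1.496×10^8 = 1.7952×10^8 km; r₂ = 5.10 × 1.496×10^8 = 7.6296×10^8 km.
Semi-major axis of the transfer orbit: a_t = (1.7952×10^8 + 7.6296×10^8)/2 = 4.7124×10^8 km.
On the circular orbit at r = 7.6296×10^8 km, v_c = √(μ/r) = 13.2116 km/s.
Vis-viva on the transfer ellipse at r = 7.6296×10^8 km gives v_t = √[μ(2/r − 1/a_t)] = 8.15436 km/s.
Δv₂ = |v_t − v_c| = |8.15436 − 13.2116| = 5.057 km/s.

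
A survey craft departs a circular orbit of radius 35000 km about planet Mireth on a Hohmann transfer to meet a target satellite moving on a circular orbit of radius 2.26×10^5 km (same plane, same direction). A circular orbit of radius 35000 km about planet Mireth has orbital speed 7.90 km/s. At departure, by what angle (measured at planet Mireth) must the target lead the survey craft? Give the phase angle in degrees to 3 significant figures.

From the circular-orbit relation v² = μ/r at r = 35000 km: μ = v²r = (7.90)² × 35000 = 2.18435×10^6 km³/s².
Transfer-ellipse semi-major axis a_t = (r₁ + r₂)/2 = (35000 + 2.260×10^5)/2 = 1.305×10^5 km.
Transfer time t = π√(a_t³/μ) = 1.0021×10^5 s.
Target angular speed ω₂ = √(μ/r₂³) = 1.3756×10^-5 rad/s.
Angle swept by the target during transfer: ω₂·t = 1.3785 rad = 78.98°.
The survey craft traverses 180° on the transfer ellipse, so the target must lead by 180° − 78.98° = 101°.

φ = 101°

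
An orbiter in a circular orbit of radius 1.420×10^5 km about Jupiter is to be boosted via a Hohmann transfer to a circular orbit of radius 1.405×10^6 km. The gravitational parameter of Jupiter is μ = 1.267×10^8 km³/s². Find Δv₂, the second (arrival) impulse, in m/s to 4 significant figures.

Δv₂ = 5427 m/s

The Hohmann ellipse has a_t = (r₁ + r₂)/2 = 7.735×10^5 km.
Circular speed at r = 1.405×10^6 km: v_c = √(μ/r) = 9.496 km/s.
Transfer-orbit speed at the same r (vis-viva, a = a_t): v_t = √[μ(2/r − 1/a_t)] = 4.069 km/s.
Δv₂ = |v_t − v_c| = |4.069 − 9.496| = 5.427 km/s.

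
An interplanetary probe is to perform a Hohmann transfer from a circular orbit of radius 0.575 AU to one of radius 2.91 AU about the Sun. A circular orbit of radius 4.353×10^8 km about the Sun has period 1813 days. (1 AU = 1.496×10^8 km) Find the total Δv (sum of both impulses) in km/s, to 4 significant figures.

From Kepler's third law T² = 4π²r³/μ at r = 4.353×10^8 km, T = 1813 days = 1813 × 86400 s = 1.566432×10^8 s: μ = 4π²r³/T² = 1.32710×10^11 km³/s².
In km: r₁ = 0.575 × 1.496×10^8 = 8.602×10^7 km; r₂ = 2.91 × 1.496×10^8 = 4.35336×10^8 km.
The Hohmann ellipse has a_t = (r₁ + r₂)/2 = 2.60678×10^8 km.
At r₁ the circular-orbit speed is v₁ = √(μ/r₁) = 39.28 km/s.
On the transfer ellipse at r₁, vis-viva equation gives v_p = √[μ(2/r₁ − 1/a_t)] = 50.76 km/s.
First burn Δv₁ = |v_p − v₁| = 11.48 km/s.
Circular speed at r₂: v₂ = √(μ/r₂) = 17.46 km/s.
Transfer-orbit speed at r₂: v_a = √[μ(2/r₂ − 1/a_t)] = 10.03 km/s.
Second burn Δv₂ = |v₂ − v_a| = 7.430 km/s.
Δv = Δv₁ + Δv₂ = 11.48 + 7.430 = 18.91 km/s.

Δv = 18.91 km/s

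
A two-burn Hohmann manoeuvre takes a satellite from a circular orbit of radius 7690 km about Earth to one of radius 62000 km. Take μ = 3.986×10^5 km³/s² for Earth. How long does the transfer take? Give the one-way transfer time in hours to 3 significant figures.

t = 8.99 hours

Transfer-ellipse semi-major axis a_t = (r₁ + r₂)/2 = (7690 + 62000)/2 = 34845 km.
Half the transfer-orbit period gives t = π√(a_t³/μ) = 32370 s.
Converting: 32370 s ÷ 3600 s/hour = 8.99 hours.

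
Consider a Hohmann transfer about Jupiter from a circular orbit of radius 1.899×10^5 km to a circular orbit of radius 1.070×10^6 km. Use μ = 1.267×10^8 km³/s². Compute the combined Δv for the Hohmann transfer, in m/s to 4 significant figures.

Δv = 12740 m/s

Transfer-ellipse semi-major axis a_t = (r₁ + r₂)/2 = (1.899×10^5 + 1.070×10^6)/2 = 6.2995×10^5 km.
At r₁ the circular-orbit speed is v₁ = √(μ/r₁) = 25.830 km/s.
Transfer-orbit speed at r₁ (vis-viva): v_p = √[μ(2/r₁ − 1/a_t)] = 33.664 km/s.
First burn Δv₁ = |v_p − v₁| = 7.834 km/s.
Circular speed at r₂: v₂ = √(μ/r₂) = 10.882 km/s.
Transfer-orbit speed at r₂: v_a = √[μ(2/r₂ − 1/a_t)] = 5.9746 km/s.
Second burn Δv₂ = |v₂ − v_a| = 4.907 km/s.
Total Δv = Δv₁ + Δv₂ = 12.74 km/s.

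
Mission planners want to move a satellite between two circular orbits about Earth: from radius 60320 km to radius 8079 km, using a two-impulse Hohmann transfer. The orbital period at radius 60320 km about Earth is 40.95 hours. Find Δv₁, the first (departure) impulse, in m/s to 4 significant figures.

Δv₁ = 1321 m/s

From Kepler's third law T² = 4π²r³/μ at r = 60320 km, T = 40.95 hours = 40.95 × 3600 s = 1.4742×10^5 s: μ = 4π²r³/T² = 3.98686×10^5 km³/s².
Transfer-ellipse semi-major axis a_t = (r₁ + r₂)/2 = (60320 + 8079)/2 = 34199.5 km.
On the circular orbit at r = 60320 km, v_c = √(μ/r) = 2.571 km/s.
Vis-viva on the transfer ellipse at r = 60320 km gives v_t = √[μ(2/r − 1/a_t)] = 1.250 km/s.
Δv₁ = |v_t − v_c| = |1.250 − 2.571| = 1.321 km/s.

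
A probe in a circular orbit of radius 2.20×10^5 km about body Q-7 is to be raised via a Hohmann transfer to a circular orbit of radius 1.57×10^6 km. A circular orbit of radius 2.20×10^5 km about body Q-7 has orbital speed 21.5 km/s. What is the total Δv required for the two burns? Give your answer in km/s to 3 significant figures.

Δv = 11.0 km/s

From the circular-orbit relation v² = μ/r at r = 2.20×10^5 km: μ = v²r = (21.5)² × 2.20×10^5 = 1.01695×10^8 km³/s².
Transfer-ellipse semi-major axis a_t = (r₁ + r₂)/2 = (2.200×10^5 + 1.570×10^6)/2 = 8.950×10^5 km.
Circular speed at r₁: v₁ = √(μ/r₁) = √(1.01695×10^8/2.200×10^5) = 21.500 km/s.
On the transfer ellipse at r₁, v² = μ(2/r − 1/a) gives v_p = √[μ(2/r₁ − 1/a_t)] = 28.476 km/s.
First burn Δv₁ = |v_p − v₁| = 6.976 km/s.
At r₂, v₂ = √(μ/r₂) = 8.048 km/s.
Transfer-orbit speed at r₂: v_a = √[μ(2/r₂ − 1/a_t)] = 3.990 km/s.
Second burn Δv₂ = |v₂ − v_a| = 4.058 km/s.
Total Δv = Δv₁ + Δv₂ = 11.03 km/s.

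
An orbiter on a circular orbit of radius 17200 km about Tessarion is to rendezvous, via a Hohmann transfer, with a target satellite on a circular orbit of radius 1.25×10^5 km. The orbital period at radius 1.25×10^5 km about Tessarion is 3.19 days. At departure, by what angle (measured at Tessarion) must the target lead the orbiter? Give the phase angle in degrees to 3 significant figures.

φ = 103°

From Kepler's third law T² = 4π²r³/μ at r = 1.25×10^5 km, T = 3.19 days = 3.19 × 86400 s = 2.75616×10^5 s: μ = 4π²r³/T² = 1.01503×10^6 km³/s².
The Hohmann ellipse has a_t = (r₁ + r₂)/2 = 71100 km.
Transfer time t = π√(a_t³/μ) = 59117 s.
Target angular speed ω₂ = √(μ/r₂³) = 2.2797×10^-5 rad/s.
Angle swept by the target during transfer: ω₂·t = 1.3477 rad = 77.22°.
Arrival is 180° from departure on the ellipse, so φ = 180° − 77.22° = 103°.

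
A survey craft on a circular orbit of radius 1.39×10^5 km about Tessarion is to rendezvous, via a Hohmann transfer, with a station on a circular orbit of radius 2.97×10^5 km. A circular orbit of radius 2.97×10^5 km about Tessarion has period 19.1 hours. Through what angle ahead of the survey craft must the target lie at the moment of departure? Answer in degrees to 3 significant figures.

From Kepler's third law T² = 4π²r³/μ at r = 2.97×10^5 km, T = 19.1 hours = 19.1 × 3600 s = 68760 s: μ = 4π²r³/T² = 2.18755×10^8 km³/s².
Transfer-ellipse semi-major axis a_t = (r₁ + r₂)/2 = (1.390×10^5 + 2.970×10^5)/2 = 2.180×10^5 km.
The half-period of the transfer ellipse is t = π√(a_t³/μ) = 21620 s.
Target angular speed ω₂ = √(μ/r₂³) = 9.138×10^-5 rad/s.
Angle swept by the target during transfer: ω₂·t = 1.976 rad = 113.2°.
Arrival is 180° from departure on the ellipse, so φ = 180° − 113.2° = 66.8°.

φ = 66.8°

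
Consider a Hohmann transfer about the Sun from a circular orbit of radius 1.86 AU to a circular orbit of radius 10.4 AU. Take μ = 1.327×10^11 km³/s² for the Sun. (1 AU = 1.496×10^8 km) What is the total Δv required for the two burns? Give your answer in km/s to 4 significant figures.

In km: r₁ = 1.86 × 1.496×10^8 = 2.78256×10^8 km; r₂ = 10.4 × 1.496×10^8 = 1.55584×10^9 km.
Transfer-ellipse semi-major axis a_t = (r₁ + r₂)/2 = (2.78256×10^8 + 1.55584×10^9)/2 = 9.17048×10^8 km.
At r₁ the circular-orbit speed is v₁ = √(μ/r₁) = 21.8380 km/s.
On the transfer ellipse at r₁, vis-viva gives v_p = √[μ(2/r₁ − 1/a_t)] = 28.4446 km/s.
First burn Δv₁ = |v_p − v₁| = 6.6066 km/s.
Circular speed at r₂: v₂ = √(μ/r₂) = 9.2353 km/s.
Transfer-orbit speed at r₂: v_a = √[μ(2/r₂ − 1/a_t)] = 5.0872 km/s.
Second burn Δv₂ = |v₂ − v_a| = 4.1481 km/s.
Total Δv = Δv₁ + Δv₂ = 10.75 km/s.

Δv = 10.75 km/s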